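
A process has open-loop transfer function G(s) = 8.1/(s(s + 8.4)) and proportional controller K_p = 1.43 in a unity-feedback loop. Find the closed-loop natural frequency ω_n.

The closed-loop denominator is s(s+8.4) + 1.43·8.1 = s² + 8.4s + 11.58.
Matching s² + 2ζω_n s + ω_n²: ω_n = √11.58 = 3.403 rad/s and 2ζω_n = 8.4, so ζ = 8.4/(2·3.403) = 1.23.

ω_n = 3.4 rad/s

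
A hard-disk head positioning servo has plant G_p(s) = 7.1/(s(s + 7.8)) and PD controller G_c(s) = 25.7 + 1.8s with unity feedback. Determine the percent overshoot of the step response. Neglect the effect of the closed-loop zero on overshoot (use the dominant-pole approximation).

Forward path: (25.7 + 1.8s)·7.1/(s(s+7.8)). The closed-loop characteristic equation is s² + (7.8 + 7.1·1.8)s + 7.1·25.7 = 0.
That is s² + 20.58s + 182.5 = 0, so ω_n = 13.51 rad/s and ζ = 20.58/(2·13.51) = 0.7618.
%OS = 100·exp(−πζ/√(1−ζ²)) = 2.49%.

2.49%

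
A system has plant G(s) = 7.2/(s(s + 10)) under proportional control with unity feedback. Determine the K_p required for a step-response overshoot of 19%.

From %OS = 100·exp(−πζ/√(1−ζ²)) = 19%, ζ = −ln(0.19)/√(π²+ln²(0.19)) = 0.4673.
Characteristic equation s² + 10s + 7.2K_p = 0 gives ζ = 10/(2√(7.2K_p)).
Setting ζ = 0.4673: √(7.2K_p) = 10/(2·0.4673) = 10.7, so K_p = 114.5/7.2 = 15.9.

K_p = 15.9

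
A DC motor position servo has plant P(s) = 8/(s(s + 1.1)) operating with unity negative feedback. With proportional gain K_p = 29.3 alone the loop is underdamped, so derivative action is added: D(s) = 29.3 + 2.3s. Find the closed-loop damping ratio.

ζ = 0.637

Forward path: (29.3 + 2.3s)·8/(s(s+1.1)). The closed-loop characteristic equation is s² + (1.1 + 8·2.3)s + 8·29.3 = 0.
That is s² + 19.5s + 234.4 = 0, so ω_n = 15.31 rad/s and ζ = 19.5/(2·15.31) = 0.6368.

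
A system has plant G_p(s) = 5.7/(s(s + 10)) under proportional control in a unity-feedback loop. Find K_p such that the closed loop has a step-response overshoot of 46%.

From %OS = 100·exp(−πζ/√(1−ζ²)) = 46%, ζ = −ln(0.46)/√(π²+ln²(0.46)) = 0.24.
Characteristic equation s² + 10s + 5.7K_p = 0 gives ζ = 10/(2√(5.7K_p)).
Setting ζ = 0.24: √(5.7K_p) = 10/(2·0.24) = 20.84, so K_p = 434.2/5.7 = 76.2.

K_p = 76.2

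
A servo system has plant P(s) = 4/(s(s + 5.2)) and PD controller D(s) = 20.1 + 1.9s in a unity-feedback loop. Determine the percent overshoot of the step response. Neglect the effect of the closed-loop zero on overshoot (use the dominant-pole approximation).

Forward path: (20.1 + 1.9s)·4/(s(s+5.2)). The closed-loop characteristic equation is s² + (5.2 + 4·1.9)s + 4·20.1 = 0.
That is s² + 12.8s + 80.4 = 0, so ω_n = 8.967 rad/s and ζ = 12.8/(2·8.967) = 0.7138.
%OS = 100·exp(−πζ/√(1−ζ²)) = 4.07%.

4.07%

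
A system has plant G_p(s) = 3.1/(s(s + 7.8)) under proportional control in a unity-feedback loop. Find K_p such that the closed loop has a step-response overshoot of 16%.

K_p = 19.3

From %OS = 100·exp(−πζ/√(1−ζ²)) = 16%, ζ = −ln(0.16)/√(π²+ln²(0.16)) = 0.5039.
Characteristic equation s² + 7.8s + 3.1K_p = 0 gives ζ = 7.8/(2√(3.1K_p)).
Setting ζ = 0.5039: √(3.1K_p) = 7.8/(2·0.5039) = 7.74, so K_p = 59.91/3.1 = 19.3.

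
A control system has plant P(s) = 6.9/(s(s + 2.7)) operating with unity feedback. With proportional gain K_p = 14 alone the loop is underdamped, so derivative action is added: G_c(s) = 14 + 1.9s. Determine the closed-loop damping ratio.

Forward path: (14 + 1.9s)·6.9/(s(s+2.7)). The closed-loop characteristic equation is s² + (2.7 + 6.9·1.9)s + 6.9·14 = 0.
That is s² + 15.81s + 96.6 = 0, so ω_n = 9.829 rad/s and ζ = 15.81/(2·9.829) = 0.8043.

ζ = 0.804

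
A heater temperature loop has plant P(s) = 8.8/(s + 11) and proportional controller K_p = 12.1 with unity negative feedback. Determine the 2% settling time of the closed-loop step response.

T_s ≈ 0.034 s

Closed-loop transfer function: T(s) = K_p·P(s)/(1 + K_p·P(s)) = 106.5/(s + 11 + 106.5) = 106.5/(s + 117.5).
Time constant τ = 1/117.5 = 0.008512 s, so the 2% settling time is about 4τ = 0.034 s.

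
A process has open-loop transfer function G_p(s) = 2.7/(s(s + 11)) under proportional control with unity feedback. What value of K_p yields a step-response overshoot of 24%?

From %OS = 100·exp(−πζ/√(1−ζ²)) = 24%, ζ = −ln(0.24)/√(π²+ln²(0.24)) = 0.4136.
Characteristic equation s² + 11s + 2.7K_p = 0 gives ζ = 11/(2√(2.7K_p)).
Setting ζ = 0.4136: √(2.7K_p) = 11/(2·0.4136) = 13.3, so K_p = 176.8/2.7 = 65.5.

K_p = 65.5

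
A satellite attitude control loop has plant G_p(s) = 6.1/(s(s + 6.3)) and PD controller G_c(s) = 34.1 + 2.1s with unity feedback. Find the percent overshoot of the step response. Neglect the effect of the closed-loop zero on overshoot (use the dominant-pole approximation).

Forward path: (34.1 + 2.1s)·6.1/(s(s+6.3)). The closed-loop characteristic equation is s² + (6.3 + 6.1·2.1)s + 6.1·34.1 = 0.
That is s² + 19.11s + 208 = 0, so ω_n = 14.42 rad/s and ζ = 19.11/(2·14.42) = 0.6625.
%OS = 100·exp(−πζ/√(1−ζ²)) = 6.21%.

6.21%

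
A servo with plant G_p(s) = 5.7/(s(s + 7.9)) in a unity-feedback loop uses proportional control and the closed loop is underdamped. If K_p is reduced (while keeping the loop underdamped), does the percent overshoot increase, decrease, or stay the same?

ζ = 7.9/(2√(5.7K_p)) rises as K_p falls; higher damping means less overshoot.

decrease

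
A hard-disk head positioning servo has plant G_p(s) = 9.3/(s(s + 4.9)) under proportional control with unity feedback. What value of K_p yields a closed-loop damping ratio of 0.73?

Closed-loop characteristic equation: s² + 4.9s + K_p·9.3 = 0.
So ω_n = √(9.3K_p) and 2ζω_n = 4.9, giving ζ = 4.9/(2√(9.3K_p)).
Setting ζ = 0.73: √(9.3K_p) = 4.9/(2·0.73) = 3.356, so K_p = 11.26/9.3 = 1.21.

K_p = 1.21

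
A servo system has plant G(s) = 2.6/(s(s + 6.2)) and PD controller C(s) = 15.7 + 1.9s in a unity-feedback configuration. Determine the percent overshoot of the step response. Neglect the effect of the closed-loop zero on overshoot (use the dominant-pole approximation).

0.373%

Forward path: (15.7 + 1.9s)·2.6/(s(s+6.2)). The closed-loop characteristic equation is s² + (6.2 + 2.6·1.9)s + 2.6·15.7 = 0.
That is s² + 11.14s + 40.82 = 0, so ω_n = 6.389 rad/s and ζ = 11.14/(2·6.389) = 0.8718.
%OS = 100·exp(−πζ/√(1−ζ²)) = 0.373%.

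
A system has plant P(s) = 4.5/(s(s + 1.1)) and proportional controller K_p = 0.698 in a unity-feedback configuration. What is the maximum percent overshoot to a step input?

From 1 + K_pP(s) = 0: s² + 1.1s + 3.141 = 0 ⇒ ω_n = 1.772, ζ = 0.3103.
%OS = 100·exp(−πζ/√(1−ζ²)) = 100·exp(−π·0.3103/√0.9037) = 35.9%.

35.9%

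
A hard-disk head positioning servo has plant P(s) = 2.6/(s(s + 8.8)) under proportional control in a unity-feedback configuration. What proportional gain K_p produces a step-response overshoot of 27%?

From %OS = 100·exp(−πζ/√(1−ζ²)) = 27%, ζ = −ln(0.27)/√(π²+ln²(0.27)) = 0.3847.
Characteristic equation s² + 8.8s + 2.6K_p = 0 gives ζ = 8.8/(2√(2.6K_p)).
Setting ζ = 0.3847: √(2.6K_p) = 8.8/(2·0.3847) = 11.44, so K_p = 130.8/2.6 = 50.3.

K_p = 50.3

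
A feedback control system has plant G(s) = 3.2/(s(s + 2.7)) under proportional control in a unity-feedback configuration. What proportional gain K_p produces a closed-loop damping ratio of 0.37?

K_p = 4.16

Closed-loop characteristic equation: s² + 2.7s + K_p·3.2 = 0.
So ω_n = √(3.2K_p) and 2ζω_n = 2.7, giving ζ = 2.7/(2√(3.2K_p)).
Setting ζ = 0.37: √(3.2K_p) = 2.7/(2·0.37) = 3.649, so K_p = 13.31/3.2 = 4.16.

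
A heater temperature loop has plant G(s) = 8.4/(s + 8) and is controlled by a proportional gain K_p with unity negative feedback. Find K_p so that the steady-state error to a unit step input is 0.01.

K_p = 94.3

For a type-0 loop with proportional control, e_ss = 1/(1 + K_p·G(0)).
G(0) = 1.05. Require 1/(1 + K_p·1.05) = 0.01, so 1 + 1.05·K_p = 100.
K_p = (100 − 1)/1.05 = 94.3.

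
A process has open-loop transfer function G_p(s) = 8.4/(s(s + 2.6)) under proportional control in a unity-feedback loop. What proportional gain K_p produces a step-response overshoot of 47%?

K_p = 3.68

From %OS = 100·exp(−πζ/√(1−ζ²)) = 47%, ζ = −ln(0.47)/√(π²+ln²(0.47)) = 0.2337.
Characteristic equation s² + 2.6s + 8.4K_p = 0 gives ζ = 2.6/(2√(8.4K_p)).
Setting ζ = 0.2337: √(8.4K_p) = 2.6/(2·0.2337) = 5.563, so K_p = 30.95/8.4 = 3.68.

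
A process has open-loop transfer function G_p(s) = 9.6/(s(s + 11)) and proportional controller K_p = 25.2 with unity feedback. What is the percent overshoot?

30.5%

The closed-loop denominator s² + 11s + 241.9 gives ω_n = √241.9 = 15.55 and ζ = 11/(2ω_n) = 0.3536.
%OS = 100·exp(−πζ/√(1−ζ²)) = 100·exp(−π·0.3536/√0.875) = 30.5%.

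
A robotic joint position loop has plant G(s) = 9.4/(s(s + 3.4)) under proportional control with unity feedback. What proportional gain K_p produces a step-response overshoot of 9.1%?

K_p = 0.836

From %OS = 100·exp(−πζ/√(1−ζ²)) = 9.1%, ζ = −ln(0.091)/√(π²+ln²(0.091)) = 0.6066.
Characteristic equation s² + 3.4s + 9.4K_p = 0 gives ζ = 3.4/(2√(9.4K_p)).
Setting ζ = 0.6066: √(9.4K_p) = 3.4/(2·0.6066) = 2.803, so K_p = 7.855/9.4 = 0.836.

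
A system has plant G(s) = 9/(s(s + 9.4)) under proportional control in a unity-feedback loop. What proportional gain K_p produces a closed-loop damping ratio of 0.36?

K_p = 18.9

Closed-loop characteristic equation: s² + 9.4s + K_p·9 = 0.
So ω_n = √(9K_p) and 2ζω_n = 9.4, giving ζ = 9.4/(2√(9K_p)).
Setting ζ = 0.36: √(9K_p) = 9.4/(2·0.36) = 13.06, so K_p = 170.4/9 = 18.9.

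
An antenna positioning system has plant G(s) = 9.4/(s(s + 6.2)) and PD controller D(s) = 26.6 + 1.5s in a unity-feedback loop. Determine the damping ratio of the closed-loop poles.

ζ = 0.642

Forward path: (26.6 + 1.5s)·9.4/(s(s+6.2)). The closed-loop characteristic equation is s² + (6.2 + 9.4·1.5)s + 9.4·26.6 = 0.
That is s² + 20.3s + 250 = 0, so ω_n = 15.81 rad/s and ζ = 20.3/(2·15.81) = 0.6419.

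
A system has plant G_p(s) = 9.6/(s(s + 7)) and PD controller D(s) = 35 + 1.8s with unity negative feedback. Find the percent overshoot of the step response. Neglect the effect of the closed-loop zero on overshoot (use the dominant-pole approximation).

Forward path: (35 + 1.8s)·9.6/(s(s+7)). The closed-loop characteristic equation is s² + (7 + 9.6·1.8)s + 9.6·35 = 0.
That is s² + 24.28s + 336 = 0, so ω_n = 18.33 rad/s and ζ = 24.28/(2·18.33) = 0.6623.
%OS = 100·exp(−πζ/√(1−ζ²)) = 6.22%.

6.22%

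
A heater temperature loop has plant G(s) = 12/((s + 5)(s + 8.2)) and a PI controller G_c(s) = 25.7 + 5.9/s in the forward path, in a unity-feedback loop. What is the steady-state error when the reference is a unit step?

0

The open loop G_c(s)G(s) has a pole at the origin (type 1), so the static position error constant is infinite and e_ss = 1/(1+∞) = 0.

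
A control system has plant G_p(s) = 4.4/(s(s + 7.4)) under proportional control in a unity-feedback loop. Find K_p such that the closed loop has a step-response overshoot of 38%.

From %OS = 100·exp(−πζ/√(1−ζ²)) = 38%, ζ = −ln(0.38)/√(π²+ln²(0.38)) = 0.2943.
Characteristic equation s² + 7.4s + 4.4K_p = 0 gives ζ = 7.4/(2√(4.4K_p)).
Setting ζ = 0.2943: √(4.4K_p) = 7.4/(2·0.2943) = 12.57, so K_p = 158/4.4 = 35.9.

K_p = 35.9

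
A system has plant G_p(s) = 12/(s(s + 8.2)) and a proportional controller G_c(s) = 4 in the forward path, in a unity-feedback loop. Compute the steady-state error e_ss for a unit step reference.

The open loop G_c(s)G_p(s) has a pole at the origin (type 1), so the static position error constant is infinite and e_ss = 1/(1+∞) = 0.

0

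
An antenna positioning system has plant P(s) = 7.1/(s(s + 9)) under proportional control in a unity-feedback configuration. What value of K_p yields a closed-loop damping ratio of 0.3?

K_p = 31.7

Closed-loop characteristic equation: s² + 9s + K_p·7.1 = 0.
So ω_n = √(7.1K_p) and 2ζω_n = 9, giving ζ = 9/(2√(7.1K_p)).
Setting ζ = 0.3: √(7.1K_p) = 9/(2·0.3) = 15, so K_p = 225/7.1 = 31.7.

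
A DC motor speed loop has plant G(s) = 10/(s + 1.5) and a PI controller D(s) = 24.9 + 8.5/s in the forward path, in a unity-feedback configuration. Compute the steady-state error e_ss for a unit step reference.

0

The open loop D(s)G(s) has a pole at the origin (type 1), so the static position error constant is infinite and e_ss = 1/(1+∞) = 0.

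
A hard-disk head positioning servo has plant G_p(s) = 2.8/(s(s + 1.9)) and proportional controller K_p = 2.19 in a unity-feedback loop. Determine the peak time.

The closed-loop denominator s² + 1.9s + 6.132 gives ω_n = √6.132 = 2.476 and ζ = 1.9/(2ω_n) = 0.3836.
Damped frequency ω_d = ω_n√(1−ζ²) = 2.287 rad/s, so peak time T_p = π/ω_d = 1.37 s.

T_p = 1.37 s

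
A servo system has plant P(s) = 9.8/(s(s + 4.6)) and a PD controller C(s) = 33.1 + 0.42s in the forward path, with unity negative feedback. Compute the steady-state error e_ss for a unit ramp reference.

The loop has one pole at the origin (type 1). Velocity error constant K_v = lim_{s→0} s·C(s)P(s) = 33.1·9.8/4.6 = 70.52.
Steady-state error to a unit ramp: e_ss = 1/K_v = 0.0142.

0.0142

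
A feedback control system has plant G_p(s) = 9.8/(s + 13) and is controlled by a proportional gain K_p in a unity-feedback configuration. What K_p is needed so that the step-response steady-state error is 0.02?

The loop is type 0, so e_ss(step) = 1/(1 + K_pos) with K_pos = K_p·G_p(0).
G_p(0) = 0.7538. Require 1/(1 + K_p·0.7538) = 0.02, so 1 + 0.7538·K_p = 50.
K_p = (50 − 1)/0.7538 = 65.

K_p = 65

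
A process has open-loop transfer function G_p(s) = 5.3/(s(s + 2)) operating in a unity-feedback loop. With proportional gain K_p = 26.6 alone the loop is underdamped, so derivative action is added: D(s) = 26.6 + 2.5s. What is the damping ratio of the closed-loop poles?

ζ = 0.642

Forward path: (26.6 + 2.5s)·5.3/(s(s+2)). The closed-loop characteristic equation is s² + (2 + 5.3·2.5)s + 5.3·26.6 = 0.
That is s² + 15.25s + 141 = 0, so ω_n = 11.87 rad/s and ζ = 15.25/(2·11.87) = 0.6422.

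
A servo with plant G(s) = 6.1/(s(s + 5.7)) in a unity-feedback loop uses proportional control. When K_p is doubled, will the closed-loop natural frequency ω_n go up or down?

ω_n = √(6.1·K_p), which grows with K_p.

increase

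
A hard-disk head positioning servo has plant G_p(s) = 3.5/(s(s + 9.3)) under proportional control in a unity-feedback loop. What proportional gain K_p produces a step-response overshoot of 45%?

From %OS = 100·exp(−πζ/√(1−ζ²)) = 45%, ζ = −ln(0.45)/√(π²+ln²(0.45)) = 0.2463.
Characteristic equation s² + 9.3s + 3.5K_p = 0 gives ζ = 9.3/(2√(3.5K_p)).
Setting ζ = 0.2463: √(3.5K_p) = 9.3/(2·0.2463) = 18.88, so K_p = 356.3/3.5 = 102.

K_p = 102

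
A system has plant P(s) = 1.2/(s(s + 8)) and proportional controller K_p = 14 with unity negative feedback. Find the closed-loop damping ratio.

The closed-loop denominator is s(s+8) + 14·1.2 = s² + 8s + 16.8.
Matching s² + 2ζω_n s + ω_n²: ω_n = √16.8 = 4.099 rad/s and 2ζω_n = 8, so ζ = 8/(2·4.099) = 0.976.

ζ = 0.976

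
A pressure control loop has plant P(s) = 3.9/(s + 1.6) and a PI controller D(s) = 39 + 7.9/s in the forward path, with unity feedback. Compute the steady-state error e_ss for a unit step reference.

0

The open loop D(s)P(s) has a pole at the origin (type 1), so the static position error constant is infinite and e_ss = 1/(1+∞) = 0.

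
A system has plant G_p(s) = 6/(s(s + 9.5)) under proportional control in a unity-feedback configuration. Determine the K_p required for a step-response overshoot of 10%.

K_p = 10.8

From %OS = 100·exp(−πζ/√(1−ζ²)) = 10%, ζ = −ln(0.1)/√(π²+ln²(0.1)) = 0.5912.
Characteristic equation s² + 9.5s + 6K_p = 0 gives ζ = 9.5/(2√(6K_p)).
Setting ζ = 0.5912: √(6K_p) = 9.5/(2·0.5912) = 8.035, so K_p = 64.56/6 = 10.8.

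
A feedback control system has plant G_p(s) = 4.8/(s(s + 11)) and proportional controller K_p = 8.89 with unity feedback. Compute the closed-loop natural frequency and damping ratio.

ω_n = 6.53 rad/s, ζ = 0.842

With unity feedback the closed-loop characteristic equation is s² + 11s + 8.89·4.8 = s² + 11s + 42.67 = 0.
So ω_n² = 42.67 ⇒ ω_n = 6.532 rad/s, and ζ = 11/(2ω_n) = 0.842.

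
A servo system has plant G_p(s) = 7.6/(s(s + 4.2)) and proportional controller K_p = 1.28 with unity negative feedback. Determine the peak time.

The closed-loop denominator s² + 4.2s + 9.728 gives ω_n = √9.728 = 3.119 and ζ = 4.2/(2ω_n) = 0.6733.
Damped frequency ω_d = ω_n√(1−ζ²) = 2.306 rad/s, so peak time T_p = π/ω_d = 1.36 s.

T_p = 1.36 s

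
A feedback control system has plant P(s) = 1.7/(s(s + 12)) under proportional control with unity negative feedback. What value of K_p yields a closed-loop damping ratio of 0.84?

K_p = 30

Closed-loop characteristic equation: s² + 12s + K_p·1.7 = 0.
So ω_n = √(1.7K_p) and 2ζω_n = 12, giving ζ = 12/(2√(1.7K_p)).
Setting ζ = 0.84: √(1.7K_p) = 12/(2·0.84) = 7.143, so K_p = 51.02/1.7 = 30.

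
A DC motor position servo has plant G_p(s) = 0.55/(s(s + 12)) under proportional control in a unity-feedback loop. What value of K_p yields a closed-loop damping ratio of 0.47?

Closed-loop characteristic equation: s² + 12s + K_p·0.55 = 0.
So ω_n = √(0.55K_p) and 2ζω_n = 12, giving ζ = 12/(2√(0.55K_p)).
Setting ζ = 0.47: √(0.55K_p) = 12/(2·0.47) = 12.77, so K_p = 163/0.55 = 296.

K_p = 296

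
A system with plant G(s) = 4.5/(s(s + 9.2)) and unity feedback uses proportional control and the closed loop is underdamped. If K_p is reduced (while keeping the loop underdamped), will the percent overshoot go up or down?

ζ = 9.2/(2√(4.5K_p)) rises as K_p falls; higher damping means less overshoot.

decrease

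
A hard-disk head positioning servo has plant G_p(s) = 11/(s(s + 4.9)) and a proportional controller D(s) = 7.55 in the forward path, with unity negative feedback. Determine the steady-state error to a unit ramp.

0.059

The loop has one pole at the origin (type 1). Velocity error constant K_v = lim_{s→0} s·D(s)G_p(s) = 7.55·11/4.9 = 16.95.
Steady-state error to a unit ramp: e_ss = 1/K_v = 0.059.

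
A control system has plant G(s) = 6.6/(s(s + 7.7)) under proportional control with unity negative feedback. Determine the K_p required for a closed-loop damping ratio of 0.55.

K_p = 7.42

Closed-loop characteristic equation: s² + 7.7s + K_p·6.6 = 0.
So ω_n = √(6.6K_p) and 2ζω_n = 7.7, giving ζ = 7.7/(2√(6.6K_p)).
Setting ζ = 0.55: √(6.6K_p) = 7.7/(2·0.55) = 7, so K_p = 49/6.6 = 7.42.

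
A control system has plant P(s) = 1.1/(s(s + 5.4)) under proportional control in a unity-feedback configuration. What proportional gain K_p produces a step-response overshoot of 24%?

From %OS = 100·exp(−πζ/√(1−ζ²)) = 24%, ζ = −ln(0.24)/√(π²+ln²(0.24)) = 0.4136.
Characteristic equation s² + 5.4s + 1.1K_p = 0 gives ζ = 5.4/(2√(1.1K_p)).
Setting ζ = 0.4136: √(1.1K_p) = 5.4/(2·0.4136) = 6.528, so K_p = 42.62/1.1 = 38.7.

K_p = 38.7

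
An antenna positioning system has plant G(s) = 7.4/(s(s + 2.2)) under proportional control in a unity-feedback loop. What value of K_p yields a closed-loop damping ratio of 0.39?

Closed-loop characteristic equation: s² + 2.2s + K_p·7.4 = 0.
So ω_n = √(7.4K_p) and 2ζω_n = 2.2, giving ζ = 2.2/(2√(7.4K_p)).
Setting ζ = 0.39: √(7.4K_p) = 2.2/(2·0.39) = 2.821, so K_p = 7.955/7.4 = 1.08.

K_p = 1.08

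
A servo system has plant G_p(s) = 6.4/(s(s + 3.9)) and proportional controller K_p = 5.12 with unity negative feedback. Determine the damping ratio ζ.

The closed-loop denominator is s(s+3.9) + 5.12·6.4 = s² + 3.9s + 32.77.
Matching s² + 2ζω_n s + ω_n²: ω_n = √32.77 = 5.724 rad/s and 2ζω_n = 3.9, so ζ = 3.9/(2·5.724) = 0.341.

ζ = 0.341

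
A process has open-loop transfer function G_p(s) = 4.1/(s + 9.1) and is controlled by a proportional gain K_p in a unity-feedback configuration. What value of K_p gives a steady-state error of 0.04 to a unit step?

K_p = 53.3

Steady-state error for a unit step on this type-0 loop is 1/(1 + K_p·G_p(0)).
G_p(0) = 0.4505. Require 1/(1 + K_p·0.4505) = 0.04, so 1 + 0.4505·K_p = 25.
K_p = (25 − 1)/0.4505 = 53.3.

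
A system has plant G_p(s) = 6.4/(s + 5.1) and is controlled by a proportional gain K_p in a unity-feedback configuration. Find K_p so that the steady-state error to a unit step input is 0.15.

K_p = 4.52

The loop is type 0, so e_ss(step) = 1/(1 + K_pos) with K_pos = K_p·G_p(0).
G_p(0) = 1.255. Require 1/(1 + K_p·1.255) = 0.15, so 1 + 1.255·K_p = 6.667.
K_p = (6.667 − 1)/1.255 = 4.52.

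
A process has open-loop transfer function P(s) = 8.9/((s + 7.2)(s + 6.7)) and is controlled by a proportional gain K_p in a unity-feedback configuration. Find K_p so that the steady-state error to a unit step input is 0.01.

K_p = 537

The loop is type 0, so e_ss(step) = 1/(1 + K_pos) with K_pos = K_p·P(0).
P(0) = 0.1845. Require 1/(1 + K_p·0.1845) = 0.01, so 1 + 0.1845·K_p = 100.
K_p = (100 − 1)/0.1845 = 537.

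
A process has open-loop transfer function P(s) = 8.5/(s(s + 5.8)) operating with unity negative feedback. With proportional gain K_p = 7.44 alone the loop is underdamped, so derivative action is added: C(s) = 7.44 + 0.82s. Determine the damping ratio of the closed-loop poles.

ζ = 0.803

Forward path: (7.44 + 0.82s)·8.5/(s(s+5.8)). The closed-loop characteristic equation is s² + (5.8 + 8.5·0.82)s + 8.5·7.44 = 0.
That is s² + 12.77s + 63.24 = 0, so ω_n = 7.952 rad/s and ζ = 12.77/(2·7.952) = 0.8029.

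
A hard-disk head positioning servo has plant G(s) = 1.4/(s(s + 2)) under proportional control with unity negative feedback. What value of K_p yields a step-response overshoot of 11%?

From %OS = 100·exp(−πζ/√(1−ζ²)) = 11%, ζ = −ln(0.11)/√(π²+ln²(0.11)) = 0.5749.
Characteristic equation s² + 2s + 1.4K_p = 0 gives ζ = 2/(2√(1.4K_p)).
Setting ζ = 0.5749: √(1.4K_p) = 2/(2·0.5749) = 1.739, so K_p = 3.026/1.4 = 2.16.

K_p = 2.16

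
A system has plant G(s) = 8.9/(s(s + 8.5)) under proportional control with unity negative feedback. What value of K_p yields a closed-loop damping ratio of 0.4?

Closed-loop characteristic equation: s² + 8.5s + K_p·8.9 = 0.
So ω_n = √(8.9K_p) and 2ζω_n = 8.5, giving ζ = 8.5/(2√(8.9K_p)).
Setting ζ = 0.4: √(8.9K_p) = 8.5/(2·0.4) = 10.62, so K_p = 112.9/8.9 = 12.7.

K_p = 12.7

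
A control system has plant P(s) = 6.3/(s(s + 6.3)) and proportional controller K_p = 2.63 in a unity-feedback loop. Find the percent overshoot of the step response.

Closed-loop characteristic equation: s² + 6.3s + 16.57 = 0, so ω_n = 4.071 rad/s and ζ = 6.3/(2·4.071) = 0.7739.
%OS = 100·exp(−πζ/√(1−ζ²)) = 100·exp(−π·0.7739/√0.4011) = 2.15%.

2.15%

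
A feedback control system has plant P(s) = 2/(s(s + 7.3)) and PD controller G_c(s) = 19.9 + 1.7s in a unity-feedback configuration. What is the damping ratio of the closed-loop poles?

ζ = 0.848

Forward path: (19.9 + 1.7s)·2/(s(s+7.3)). The closed-loop characteristic equation is s² + (7.3 + 2·1.7)s + 2·19.9 = 0.
That is s² + 10.7s + 39.8 = 0, so ω_n = 6.309 rad/s and ζ = 10.7/(2·6.309) = 0.848.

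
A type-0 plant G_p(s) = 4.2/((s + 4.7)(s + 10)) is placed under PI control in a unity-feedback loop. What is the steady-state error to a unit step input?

The PI controller's integrator makes the forward path type 1, so e_ss to a step is zero.

0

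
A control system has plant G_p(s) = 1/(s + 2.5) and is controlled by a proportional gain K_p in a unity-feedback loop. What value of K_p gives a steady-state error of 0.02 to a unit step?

Steady-state error for a unit step on this type-0 loop is 1/(1 + K_p·G_p(0)).
G_p(0) = 0.4. Require 1/(1 + K_p·0.4) = 0.02, so 1 + 0.4·K_p = 50.
K_p = (50 − 1)/0.4 = 122.

K_p = 122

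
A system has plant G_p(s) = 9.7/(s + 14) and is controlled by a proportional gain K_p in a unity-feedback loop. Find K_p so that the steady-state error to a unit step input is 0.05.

The loop is type 0, so e_ss(step) = 1/(1 + K_pos) with K_pos = K_p·G_p(0).
G_p(0) = 0.6929. Require 1/(1 + K_p·0.6929) = 0.05, so 1 + 0.6929·K_p = 20.
K_p = (20 − 1)/0.6929 = 27.4.

K_p = 27.4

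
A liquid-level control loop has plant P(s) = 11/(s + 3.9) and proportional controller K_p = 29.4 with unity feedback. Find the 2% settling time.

Closed-loop transfer function: T(s) = K_p·P(s)/(1 + K_p·P(s)) = 323.4/(s + 3.9 + 323.4) = 323.4/(s + 327.3).
Time constant τ = 1/327.3 = 0.003055 s, so the 2% settling time is about 4τ = 0.0122 s.

T_s ≈ 0.0122 s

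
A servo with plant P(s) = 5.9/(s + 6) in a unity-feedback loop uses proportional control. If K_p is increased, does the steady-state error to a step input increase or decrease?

decrease

The position error constant K_pos = K_p·P(0) grows with K_p, and e_ss = 1/(1+K_pos) falls.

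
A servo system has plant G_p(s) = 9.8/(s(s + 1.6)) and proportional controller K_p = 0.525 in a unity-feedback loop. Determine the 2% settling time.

T_s ≈ 5 s

The closed-loop denominator s² + 1.6s + 5.145 gives ω_n = √5.145 = 2.268 and ζ = 1.6/(2ω_n) = 0.3527.
2% settling time T_s ≈ 4/(ζω_n) = 4/0.8 = 5 s.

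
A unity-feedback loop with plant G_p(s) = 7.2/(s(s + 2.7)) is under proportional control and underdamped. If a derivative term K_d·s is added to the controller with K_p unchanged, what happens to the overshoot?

The derivative term adds K·K_d to the s-coefficient of the characteristic equation, raising 2ζω_n while ω_n is unchanged; ζ increases, so overshoot decreases.

decrease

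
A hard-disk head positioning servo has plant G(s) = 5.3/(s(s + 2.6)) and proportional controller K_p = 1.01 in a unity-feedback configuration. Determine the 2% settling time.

Closed-loop characteristic equation: s² + 2.6s + 5.353 = 0, so ω_n = 2.314 rad/s and ζ = 2.6/(2·2.314) = 0.5619.
2% settling time T_s ≈ 4/(ζω_n) = 4/1.3 = 3.08 s.

T_s ≈ 3.08 s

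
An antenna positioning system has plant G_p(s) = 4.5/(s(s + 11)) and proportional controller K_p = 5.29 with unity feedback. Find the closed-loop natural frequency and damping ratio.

1 + K_p·G_p(s) = 0 gives s² + 11s + 23.8 = 0.
Matching s² + 2ζω_n s + ω_n²: ω_n = √23.8 = 4.879 rad/s and 2ζω_n = 11, so ζ = 11/(2·4.879) = 1.13.

ω_n = 4.88 rad/s, ζ = 1.13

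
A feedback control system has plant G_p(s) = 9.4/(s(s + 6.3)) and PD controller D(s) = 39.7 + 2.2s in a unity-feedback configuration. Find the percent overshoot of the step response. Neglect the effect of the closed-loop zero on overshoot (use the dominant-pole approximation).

4.67%

Forward path: (39.7 + 2.2s)·9.4/(s(s+6.3)). The closed-loop characteristic equation is s² + (6.3 + 9.4·2.2)s + 9.4·39.7 = 0.
That is s² + 26.98s + 373.2 = 0, so ω_n = 19.32 rad/s and ζ = 26.98/(2·19.32) = 0.6983.
%OS = 100·exp(−πζ/√(1−ζ²)) = 4.67%.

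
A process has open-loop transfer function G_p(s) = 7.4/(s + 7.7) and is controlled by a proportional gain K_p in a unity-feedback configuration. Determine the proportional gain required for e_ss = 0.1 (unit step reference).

The loop is type 0, so e_ss(step) = 1/(1 + K_pos) with K_pos = K_p·G_p(0).
G_p(0) = 0.961. Require 1/(1 + K_p·0.961) = 0.1, so 1 + 0.961·K_p = 10.
K_p = (10 − 1)/0.961 = 9.36.

K_p = 9.36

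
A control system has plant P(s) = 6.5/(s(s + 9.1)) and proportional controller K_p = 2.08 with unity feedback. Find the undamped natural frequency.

ω_n = 3.68 rad/s

With unity feedback the closed-loop characteristic equation is s² + 9.1s + 2.08·6.5 = s² + 9.1s + 13.52 = 0.
So ω_n² = 13.52 ⇒ ω_n = 3.677 rad/s, and ζ = 9.1/(2ω_n) = 1.24.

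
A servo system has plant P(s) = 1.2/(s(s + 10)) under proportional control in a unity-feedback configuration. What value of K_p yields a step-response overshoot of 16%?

K_p = 82.1

From %OS = 100·exp(−πζ/√(1−ζ²)) = 16%, ζ = −ln(0.16)/√(π²+ln²(0.16)) = 0.5039.
Characteristic equation s² + 10s + 1.2K_p = 0 gives ζ = 10/(2√(1.2K_p)).
Setting ζ = 0.5039: √(1.2K_p) = 10/(2·0.5039) = 9.923, so K_p = 98.47/1.2 = 82.1.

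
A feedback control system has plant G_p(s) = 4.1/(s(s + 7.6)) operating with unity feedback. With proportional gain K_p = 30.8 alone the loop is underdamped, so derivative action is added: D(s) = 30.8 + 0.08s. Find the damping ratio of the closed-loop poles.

Forward path: (30.8 + 0.08s)·4.1/(s(s+7.6)). The closed-loop characteristic equation is s² + (7.6 + 4.1·0.08)s + 4.1·30.8 = 0.
That is s² + 7.928s + 126.3 = 0, so ω_n = 11.24 rad/s and ζ = 7.928/(2·11.24) = 0.3527.

ζ = 0.353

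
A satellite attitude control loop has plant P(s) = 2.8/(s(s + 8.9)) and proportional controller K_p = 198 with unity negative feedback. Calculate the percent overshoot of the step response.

From 1 + K_pP(s) = 0: s² + 8.9s + 554.4 = 0 ⇒ ω_n = 23.55, ζ = 0.189.
%OS = 100·exp(−πζ/√(1−ζ²)) = 100·exp(−π·0.189/√0.9643) = 54.6%.

54.6%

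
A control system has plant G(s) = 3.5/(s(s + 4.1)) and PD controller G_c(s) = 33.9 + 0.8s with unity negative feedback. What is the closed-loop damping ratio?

Forward path: (33.9 + 0.8s)·3.5/(s(s+4.1)). The closed-loop characteristic equation is s² + (4.1 + 3.5·0.8)s + 3.5·33.9 = 0.
That is s² + 6.9s + 118.6 = 0, so ω_n = 10.89 rad/s and ζ = 6.9/(2·10.89) = 0.3167.

ζ = 0.317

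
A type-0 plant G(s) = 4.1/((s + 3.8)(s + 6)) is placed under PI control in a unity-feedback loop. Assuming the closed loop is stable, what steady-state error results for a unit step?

0

The PI controller's integrator makes the forward path type 1, so e_ss to a step is zero.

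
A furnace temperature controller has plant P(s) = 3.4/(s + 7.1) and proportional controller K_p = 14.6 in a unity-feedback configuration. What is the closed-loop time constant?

τ = 0.0176 s

Closed-loop transfer function: T(s) = K_p·P(s)/(1 + K_p·P(s)) = 49.64/(s + 7.1 + 49.64) = 49.64/(s + 56.74).
Time constant τ = 1/56.74 = 0.0176 s.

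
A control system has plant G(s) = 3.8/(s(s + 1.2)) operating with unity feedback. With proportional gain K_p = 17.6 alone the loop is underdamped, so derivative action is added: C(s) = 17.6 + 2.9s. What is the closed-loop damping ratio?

Forward path: (17.6 + 2.9s)·3.8/(s(s+1.2)). The closed-loop characteristic equation is s² + (1.2 + 3.8·2.9)s + 3.8·17.6 = 0.
That is s² + 12.22s + 66.88 = 0, so ω_n = 8.178 rad/s and ζ = 12.22/(2·8.178) = 0.7471.

ζ = 0.747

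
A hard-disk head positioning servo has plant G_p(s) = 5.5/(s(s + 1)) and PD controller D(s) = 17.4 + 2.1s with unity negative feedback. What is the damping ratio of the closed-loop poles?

ζ = 0.641

Forward path: (17.4 + 2.1s)·5.5/(s(s+1)). The closed-loop characteristic equation is s² + (1 + 5.5·2.1)s + 5.5·17.4 = 0.
That is s² + 12.55s + 95.7 = 0, so ω_n = 9.783 rad/s and ζ = 12.55/(2·9.783) = 0.6414.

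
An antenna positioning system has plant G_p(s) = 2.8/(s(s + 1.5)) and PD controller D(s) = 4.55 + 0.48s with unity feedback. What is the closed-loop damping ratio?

ζ = 0.398

Forward path: (4.55 + 0.48s)·2.8/(s(s+1.5)). The closed-loop characteristic equation is s² + (1.5 + 2.8·0.48)s + 2.8·4.55 = 0.
That is s² + 2.844s + 12.74 = 0, so ω_n = 3.569 rad/s and ζ = 2.844/(2·3.569) = 0.3984.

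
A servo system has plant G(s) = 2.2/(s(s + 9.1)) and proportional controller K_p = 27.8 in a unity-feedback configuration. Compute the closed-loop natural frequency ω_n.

The closed-loop denominator is s(s+9.1) + 27.8·2.2 = s² + 9.1s + 61.16.
So ω_n² = 61.16 ⇒ ω_n = 7.82 rad/s, and ζ = 9.1/(2ω_n) = 0.582.

ω_n = 7.82 rad/s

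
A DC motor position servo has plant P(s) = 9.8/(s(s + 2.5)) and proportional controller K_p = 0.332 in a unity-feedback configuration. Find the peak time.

T_p = 2.42 s

From 1 + K_pP(s) = 0: s² + 2.5s + 3.254 = 0 ⇒ ω_n = 1.804, ζ = 0.693.
Damped frequency ω_d = ω_n√(1−ζ²) = 1.3 rad/s, so peak time T_p = π/ω_d = 2.42 s.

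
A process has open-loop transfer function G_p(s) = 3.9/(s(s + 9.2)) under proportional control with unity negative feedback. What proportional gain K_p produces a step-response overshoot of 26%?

From %OS = 100·exp(−πζ/√(1−ζ²)) = 26%, ζ = −ln(0.26)/√(π²+ln²(0.26)) = 0.3941.
Characteristic equation s² + 9.2s + 3.9K_p = 0 gives ζ = 9.2/(2√(3.9K_p)).
Setting ζ = 0.3941: √(3.9K_p) = 9.2/(2·0.3941) = 11.67, so K_p = 136.2/3.9 = 34.9.

K_p = 34.9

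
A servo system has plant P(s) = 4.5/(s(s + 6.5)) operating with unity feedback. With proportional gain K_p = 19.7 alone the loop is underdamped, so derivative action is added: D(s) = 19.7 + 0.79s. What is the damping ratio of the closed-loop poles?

ζ = 0.534

Forward path: (19.7 + 0.79s)·4.5/(s(s+6.5)). The closed-loop characteristic equation is s² + (6.5 + 4.5·0.79)s + 4.5·19.7 = 0.
That is s² + 10.05s + 88.65 = 0, so ω_n = 9.415 rad/s and ζ = 10.05/(2·9.415) = 0.534.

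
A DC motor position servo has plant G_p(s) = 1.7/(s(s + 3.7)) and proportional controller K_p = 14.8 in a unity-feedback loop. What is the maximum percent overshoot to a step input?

28.7%

From 1 + K_pG_p(s) = 0: s² + 3.7s + 25.16 = 0 ⇒ ω_n = 5.016, ζ = 0.3688.
%OS = 100·exp(−πζ/√(1−ζ²)) = 100·exp(−π·0.3688/√0.864) = 28.7%.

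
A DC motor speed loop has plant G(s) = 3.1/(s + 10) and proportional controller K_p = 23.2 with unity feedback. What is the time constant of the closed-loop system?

Closed-loop transfer function: T(s) = K_p·G(s)/(1 + K_p·G(s)) = 71.92/(s + 10 + 71.92) = 71.92/(s + 81.92).
Time constant τ = 1/81.92 = 0.0122 s.

τ = 0.0122 s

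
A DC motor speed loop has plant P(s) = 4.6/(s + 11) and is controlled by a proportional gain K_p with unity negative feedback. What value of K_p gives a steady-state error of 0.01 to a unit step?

The loop is type 0, so e_ss(step) = 1/(1 + K_pos) with K_pos = K_p·P(0).
P(0) = 0.4182. Require 1/(1 + K_p·0.4182) = 0.01, so 1 + 0.4182·K_p = 100.
K_p = (100 − 1)/0.4182 = 237.

K_p = 237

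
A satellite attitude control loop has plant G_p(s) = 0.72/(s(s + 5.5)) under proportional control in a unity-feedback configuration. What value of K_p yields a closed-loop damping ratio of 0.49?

Closed-loop characteristic equation: s² + 5.5s + K_p·0.72 = 0.
So ω_n = √(0.72K_p) and 2ζω_n = 5.5, giving ζ = 5.5/(2√(0.72K_p)).
Setting ζ = 0.49: √(0.72K_p) = 5.5/(2·0.49) = 5.612, so K_p = 31.5/0.72 = 43.7.

K_p = 43.7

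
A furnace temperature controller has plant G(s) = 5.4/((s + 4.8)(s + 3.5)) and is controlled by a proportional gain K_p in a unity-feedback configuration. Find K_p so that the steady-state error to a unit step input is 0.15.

K_p = 17.6

Steady-state error for a unit step on this type-0 loop is 1/(1 + K_p·G(0)).
G(0) = 0.3214. Require 1/(1 + K_p·0.3214) = 0.15, so 1 + 0.3214·K_p = 6.667.
K_p = (6.667 − 1)/0.3214 = 17.6.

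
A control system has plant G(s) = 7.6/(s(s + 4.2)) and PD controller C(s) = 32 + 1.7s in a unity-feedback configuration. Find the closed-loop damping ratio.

Forward path: (32 + 1.7s)·7.6/(s(s+4.2)). The closed-loop characteristic equation is s² + (4.2 + 7.6·1.7)s + 7.6·32 = 0.
That is s² + 17.12s + 243.2 = 0, so ω_n = 15.59 rad/s and ζ = 17.12/(2·15.59) = 0.5489.

ζ = 0.549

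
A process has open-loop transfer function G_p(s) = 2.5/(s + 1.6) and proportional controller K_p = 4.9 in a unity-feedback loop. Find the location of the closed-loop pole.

s = -13.85

Closed-loop transfer function: T(s) = K_p·G_p(s)/(1 + K_p·G_p(s)) = 12.25/(s + 1.6 + 12.25) = 12.25/(s + 13.85).
The closed-loop pole is at s = −13.85.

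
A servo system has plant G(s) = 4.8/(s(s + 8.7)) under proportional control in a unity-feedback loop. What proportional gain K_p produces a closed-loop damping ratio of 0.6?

K_p = 11

Closed-loop characteristic equation: s² + 8.7s + K_p·4.8 = 0.
So ω_n = √(4.8K_p) and 2ζω_n = 8.7, giving ζ = 8.7/(2√(4.8K_p)).
Setting ζ = 0.6: √(4.8K_p) = 8.7/(2·0.6) = 7.25, so K_p = 52.56/4.8 = 11.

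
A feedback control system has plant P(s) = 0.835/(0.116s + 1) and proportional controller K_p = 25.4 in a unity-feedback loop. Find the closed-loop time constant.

τ = 0.00522 s

Closed loop: T(s) = K_p·P/(1+K_p·P) = 21.21/(0.116s + 1 + 21.21), with pole at s = −(1 + 21.21)/0.116 = −191.5.
Closed-loop time constant τ = 1/191.5 = 0.00522 s.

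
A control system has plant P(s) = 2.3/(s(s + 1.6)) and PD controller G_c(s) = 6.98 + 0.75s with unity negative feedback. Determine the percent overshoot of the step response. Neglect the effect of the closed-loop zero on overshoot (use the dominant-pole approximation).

23.9%

Forward path: (6.98 + 0.75s)·2.3/(s(s+1.6)). The closed-loop characteristic equation is s² + (1.6 + 2.3·0.75)s + 2.3·6.98 = 0.
That is s² + 3.325s + 16.05 = 0, so ω_n = 4.007 rad/s and ζ = 3.325/(2·4.007) = 0.4149.
%OS = 100·exp(−πζ/√(1−ζ²)) = 23.9%.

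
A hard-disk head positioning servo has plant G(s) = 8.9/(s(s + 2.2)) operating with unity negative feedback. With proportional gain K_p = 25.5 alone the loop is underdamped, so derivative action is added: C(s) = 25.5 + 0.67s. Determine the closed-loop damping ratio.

Forward path: (25.5 + 0.67s)·8.9/(s(s+2.2)). The closed-loop characteristic equation is s² + (2.2 + 8.9·0.67)s + 8.9·25.5 = 0.
That is s² + 8.163s + 227 = 0, so ω_n = 15.06 rad/s and ζ = 8.163/(2·15.06) = 0.2709.

ζ = 0.271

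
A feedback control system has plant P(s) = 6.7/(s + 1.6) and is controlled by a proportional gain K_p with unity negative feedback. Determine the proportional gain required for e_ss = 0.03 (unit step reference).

K_p = 7.72

For a type-0 loop with proportional control, e_ss = 1/(1 + K_p·P(0)).
P(0) = 4.188. Require 1/(1 + K_p·4.188) = 0.03, so 1 + 4.188·K_p = 33.33.
K_p = (33.33 − 1)/4.188 = 7.72.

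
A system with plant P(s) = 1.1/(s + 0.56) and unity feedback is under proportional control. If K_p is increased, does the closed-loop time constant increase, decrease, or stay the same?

The closed-loop bandwidth 0.56+K_p·1.1 grows with K_p, so τ shrinks.

decrease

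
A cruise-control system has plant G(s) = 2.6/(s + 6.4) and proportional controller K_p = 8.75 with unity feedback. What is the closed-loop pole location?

Closed-loop transfer function: T(s) = K_p·G(s)/(1 + K_p·G(s)) = 22.75/(s + 6.4 + 22.75) = 22.75/(s + 29.15).
The closed-loop pole is at s = −29.15.

s = -29.15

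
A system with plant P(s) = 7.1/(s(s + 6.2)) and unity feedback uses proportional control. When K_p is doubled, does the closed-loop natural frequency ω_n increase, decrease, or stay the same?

ω_n = √(7.1·K_p), which grows with K_p.

increase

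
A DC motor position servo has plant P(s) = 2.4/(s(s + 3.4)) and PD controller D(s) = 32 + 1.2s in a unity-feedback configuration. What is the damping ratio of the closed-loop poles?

Forward path: (32 + 1.2s)·2.4/(s(s+3.4)). The closed-loop characteristic equation is s² + (3.4 + 2.4·1.2)s + 2.4·32 = 0.
That is s² + 6.28s + 76.8 = 0, so ω_n = 8.764 rad/s and ζ = 6.28/(2·8.764) = 0.3583.

ζ = 0.358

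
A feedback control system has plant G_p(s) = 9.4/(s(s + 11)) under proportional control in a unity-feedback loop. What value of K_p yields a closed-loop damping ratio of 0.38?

Closed-loop characteristic equation: s² + 11s + K_p·9.4 = 0.
So ω_n = √(9.4K_p) and 2ζω_n = 11, giving ζ = 11/(2√(9.4K_p)).
Setting ζ = 0.38: √(9.4K_p) = 11/(2·0.38) = 14.47, so K_p = 209.5/9.4 = 22.3.

K_p = 22.3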